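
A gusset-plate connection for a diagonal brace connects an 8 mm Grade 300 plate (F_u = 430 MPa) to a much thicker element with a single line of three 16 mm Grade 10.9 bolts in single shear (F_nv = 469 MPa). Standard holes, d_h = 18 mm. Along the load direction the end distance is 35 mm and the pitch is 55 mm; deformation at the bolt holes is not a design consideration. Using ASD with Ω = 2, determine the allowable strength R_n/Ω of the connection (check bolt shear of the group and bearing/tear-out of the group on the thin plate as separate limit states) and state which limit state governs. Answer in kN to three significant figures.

141 kN (bolt shear governs)

Bolt shear: A_b = π·16²/4 = 201.1 mm²; R_n = 469 × 201.1 × 3 × 1 / 1000 = 282.9 kN → 282.9 / 2 = 141 kN.
Bearing (1.5 l_c t F_u ≤ 3.0 d t F_u): upper limit = 3.0·16·8·430 / 1000 = 165.1 kN.
  Edge l_c = 35 − 18/2 = 26 → r_n = 134.2 kN; interior l_c = 55 − 18 = 37 → r_n = 165.1 kN.
  R_n,bearing = 1·134.2 + 2·165.1 = 464.4 kN → 464.4 / 2 = 232 kN.
Bolt shear governs: 141 kN.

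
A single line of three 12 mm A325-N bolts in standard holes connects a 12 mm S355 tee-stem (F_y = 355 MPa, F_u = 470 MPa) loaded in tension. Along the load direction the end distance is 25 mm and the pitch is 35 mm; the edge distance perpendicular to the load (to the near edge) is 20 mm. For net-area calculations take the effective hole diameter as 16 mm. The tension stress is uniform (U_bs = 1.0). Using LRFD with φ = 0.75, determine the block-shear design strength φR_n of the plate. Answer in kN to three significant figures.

190 kN

Shear plane L_v = 25 + 2·35 = 95 mm; A_gv = 95 × 12 = 1140 mm².
A_nv = (95 − 2.5·16) × 12 = 660 mm².
A_nt = (20 − 0.5·16) × 12 = 144 mm².
0.6 F_u A_nv = 186.1 kN; 0.6 F_y A_gv = 242.8 kN → shear rupture governs the shear term.
R_n = 186.1 + 1.0 × 470 × 144 / 1000 = 253.8 kN.
Design strength φR_n = 0.75 × 253.8 = 190 kN.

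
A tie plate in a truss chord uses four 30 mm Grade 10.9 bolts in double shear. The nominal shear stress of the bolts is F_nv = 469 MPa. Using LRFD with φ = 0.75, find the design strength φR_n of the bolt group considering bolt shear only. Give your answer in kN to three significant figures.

A_b = π × 30² / 4 = 706.9 mm².
R_n = F_nv · A_b · n · n_s = 469 × 706.9 × 4 × 2 / 1000 = 2652 kN.
Design strength φR_n = 0.75 × 2652 = 1990 kN.

1990 kN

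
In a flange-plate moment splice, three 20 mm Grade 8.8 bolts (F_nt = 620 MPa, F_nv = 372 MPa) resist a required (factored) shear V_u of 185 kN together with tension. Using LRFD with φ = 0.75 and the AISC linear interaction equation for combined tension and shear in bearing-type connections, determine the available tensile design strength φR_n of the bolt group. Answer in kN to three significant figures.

A_b = π·20²/4 = 314.2 mm²; f_rv = 185 × 1000 / (3 × 314.2) = 196.3 MPa.
F'_nt = 1.3 F_nt − (F_nt / φF_nv) f_rv = 1.3·620 − (620/(0.75·372))·196.3 = 369.8 MPa, capped at F_nt → F'_nt = 369.8 MPa.
R_n = F'_nt · A_b · n = 369.8 × 314.2 × 3 / 1000 = 348.5 kN.
Design strength φR_n = 0.75 × 348.5 = 261 kN.

261 kN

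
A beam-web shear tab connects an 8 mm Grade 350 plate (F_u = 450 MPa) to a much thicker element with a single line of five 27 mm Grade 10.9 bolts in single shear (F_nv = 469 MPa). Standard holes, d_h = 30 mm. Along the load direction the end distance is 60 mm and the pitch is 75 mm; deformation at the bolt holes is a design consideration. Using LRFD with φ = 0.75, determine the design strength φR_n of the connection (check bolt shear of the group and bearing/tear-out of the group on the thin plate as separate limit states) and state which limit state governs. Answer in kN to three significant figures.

729 kN (bearing governs)

Bolt shear: A_b = π·27²/4 = 572.6 mm²; R_n = 469 × 572.6 × 5 × 1 / 1000 = 1343 kN → 0.75 × 1343 = 1010 kN.
Bearing (1.2 l_c t F_u ≤ 2.4 d t F_u): upper limit = 2.4·27·8·450 / 1000 = 233.3 kN.
  Edge l_c = 60 − 30/2 = 45 → r_n = 194.4 kN; interior l_c = 75 − 30 = 45 → r_n = 194.4 kN.
  R_n,bearing = 1·194.4 + 4·194.4 = 972 kN → 0.75 × 972 = 729 kN.
Bearing governs: 729 kN.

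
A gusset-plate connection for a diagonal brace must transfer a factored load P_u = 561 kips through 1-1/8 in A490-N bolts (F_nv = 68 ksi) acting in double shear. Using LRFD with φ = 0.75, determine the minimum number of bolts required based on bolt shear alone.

6 bolts

A_b = π·1.125²/4 = 0.994 in².
Per-bolt design strength φR_n = 0.75 × 68 × 0.994 × 2 = 101.4 kips.
n ≥ 561 / 101.4 = 5.533 → use 6 bolts.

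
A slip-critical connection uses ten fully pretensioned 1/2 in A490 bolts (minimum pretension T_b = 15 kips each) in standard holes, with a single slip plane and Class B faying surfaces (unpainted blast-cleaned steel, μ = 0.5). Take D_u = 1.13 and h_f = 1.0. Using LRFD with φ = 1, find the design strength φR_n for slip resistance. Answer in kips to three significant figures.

R_n = μ · D_u · h_f · T_b · n_s · n_b = 0.5 × 1.13 × 1.0 × 15 × 1 × 10 = 84.75 kips.
Design strength φR_n = 1 × 84.75 = 84.8 kips.

84.8 kips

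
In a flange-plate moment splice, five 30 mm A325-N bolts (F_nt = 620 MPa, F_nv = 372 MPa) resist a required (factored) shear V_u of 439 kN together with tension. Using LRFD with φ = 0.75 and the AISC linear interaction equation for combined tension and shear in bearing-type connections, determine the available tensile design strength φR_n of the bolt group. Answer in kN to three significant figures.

1400 kN

A_b = π·30²/4 = 706.9 mm²; f_rv = 439 × 1000 / (5 × 706.9) = 124.2 MPa.
F'_nt = 1.3 F_nt − (F_nt / φF_nv) f_rv = 1.3·620 − (620/(0.75·372))·124.2 = 530 MPa, capped at F_nt → F'_nt = 530 MPa.
R_n = F'_nt · A_b · n = 530 × 706.9 × 5 / 1000 = 1873 kN.
Design strength φR_n = 0.75 × 1873 = 1400 kN.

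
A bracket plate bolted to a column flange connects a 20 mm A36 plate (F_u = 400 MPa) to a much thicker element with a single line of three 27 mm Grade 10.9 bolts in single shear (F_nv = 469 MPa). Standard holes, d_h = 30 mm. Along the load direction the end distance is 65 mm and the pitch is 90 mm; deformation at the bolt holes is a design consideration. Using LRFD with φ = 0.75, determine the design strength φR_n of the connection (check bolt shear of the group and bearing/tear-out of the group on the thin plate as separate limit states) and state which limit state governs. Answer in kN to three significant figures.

Bolt shear: A_b = π·27²/4 = 572.6 mm²; R_n = 469 × 572.6 × 3 × 1 / 1000 = 805.6 kN → 0.75 × 805.6 = 604 kN.
Bearing (1.2 l_c t F_u ≤ 2.4 d t F_u): upper limit = 2.4·27·20·400 / 1000 = 518.4 kN.
  Edge l_c = 65 − 30/2 = 50 → r_n = 480 kN; interior l_c = 90 − 30 = 60 → r_n = 518.4 kN.
  R_n,bearing = 1·480 + 2·518.4 = 1517 kN → 0.75 × 1517 = 1140 kN.
Bolt shear governs: 604 kN.

604 kN (bolt shear governs)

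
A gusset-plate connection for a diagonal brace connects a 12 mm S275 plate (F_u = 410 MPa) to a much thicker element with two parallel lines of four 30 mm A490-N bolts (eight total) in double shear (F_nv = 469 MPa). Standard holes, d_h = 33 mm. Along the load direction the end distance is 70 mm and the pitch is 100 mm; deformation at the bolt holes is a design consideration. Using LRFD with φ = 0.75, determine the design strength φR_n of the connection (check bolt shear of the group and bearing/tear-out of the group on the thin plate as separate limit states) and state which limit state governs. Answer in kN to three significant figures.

Bolt shear: A_b = π·30²/4 = 706.9 mm²; R_n = 469 × 706.9 × 8 × 2 / 1000 = 5304 kN → 0.75 × 5304 = 3980 kN.
Bearing (1.2 l_c t F_u ≤ 2.4 d t F_u): upper limit = 2.4·30·12·410 / 1000 = 354.2 kN.
  Edge l_c = 70 − 33/2 = 53.5 → r_n = 315.9 kN; interior l_c = 100 − 33 = 67 → r_n = 354.2 kN.
  R_n,bearing = 2·315.9 + 6·354.2 = 2757 kN → 0.75 × 2757 = 2070 kN.
Bearing governs: 2070 kN.

2070 kN (bearing governs)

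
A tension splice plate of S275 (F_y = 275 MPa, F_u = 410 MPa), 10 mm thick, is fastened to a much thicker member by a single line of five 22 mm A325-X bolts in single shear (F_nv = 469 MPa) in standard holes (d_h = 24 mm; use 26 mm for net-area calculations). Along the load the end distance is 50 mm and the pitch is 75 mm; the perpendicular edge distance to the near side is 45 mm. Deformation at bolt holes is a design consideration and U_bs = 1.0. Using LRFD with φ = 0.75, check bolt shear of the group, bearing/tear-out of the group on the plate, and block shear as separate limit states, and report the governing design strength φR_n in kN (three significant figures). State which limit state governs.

528 kN (block shear governs)

Bolt shear: A_b = π·22²/4 = 380.1 mm²; R_n = 469 × 380.1 × 5 × 1 / 1000 = 891.4 kN → 0.75 × 891.4 = 669 kN.
Bearing: edge l_c = 38, r_n = 187 kN; interior l_c = 51, r_n = 216.5 kN; R_n = 187 + 4·216.5 = 1053 kN → 790 kN.
Block shear: A_gv = 3500, A_nv = 2330, A_nt = 320 mm²; R_n = min(0.6F_uA_nv, 0.6F_yA_gv) + U_bs·F_u·A_nt = 704.4 kN → 528 kN.
Block shear governs: 528 kN.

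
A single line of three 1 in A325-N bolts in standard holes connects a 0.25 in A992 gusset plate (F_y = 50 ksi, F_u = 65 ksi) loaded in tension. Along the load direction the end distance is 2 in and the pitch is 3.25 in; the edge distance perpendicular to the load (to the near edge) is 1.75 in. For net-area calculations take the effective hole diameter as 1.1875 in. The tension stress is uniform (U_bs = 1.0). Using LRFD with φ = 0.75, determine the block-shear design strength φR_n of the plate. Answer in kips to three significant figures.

54.5 kips

Shear plane L_v = 2 + 2·3.25 = 8.5 in; A_gv = 8.5 × 0.25 = 2.125 in².
A_nv = (8.5 − 2.5·1.1875) × 0.25 = 1.383 in².
A_nt = (1.75 − 0.5·1.1875) × 0.25 = 0.2891 in².
0.6 F_u A_nv = 53.93 kips; 0.6 F_y A_gv = 63.75 kips → shear rupture governs the shear term.
R_n = 53.93 + 1.0 × 65 × 0.2891 = 72.72 kips.
Design strength φR_n = 0.75 × 72.72 = 54.5 kips.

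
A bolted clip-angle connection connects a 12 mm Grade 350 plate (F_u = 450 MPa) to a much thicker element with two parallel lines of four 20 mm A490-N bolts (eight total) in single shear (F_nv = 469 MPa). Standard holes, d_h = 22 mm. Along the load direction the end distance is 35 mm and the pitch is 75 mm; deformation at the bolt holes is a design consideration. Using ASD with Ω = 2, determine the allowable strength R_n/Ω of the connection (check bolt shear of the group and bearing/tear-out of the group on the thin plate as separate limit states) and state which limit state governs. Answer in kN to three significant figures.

Bolt shear: A_b = π·20²/4 = 314.2 mm²; R_n = 469 × 314.2 × 8 × 1 / 1000 = 1179 kN → 1179 / 2 = 589 kN.
Bearing (1.2 l_c t F_u ≤ 2.4 d t F_u): upper limit = 2.4·20·12·450 / 1000 = 259.2 kN.
  Edge l_c = 35 − 22/2 = 24 → r_n = 155.5 kN; interior l_c = 75 − 22 = 53 → r_n = 259.2 kN.
  R_n,bearing = 2·155.5 + 6·259.2 = 1866 kN → 1866 / 2 = 933 kN.
Bolt shear governs: 589 kN.

589 kN (bolt shear governs)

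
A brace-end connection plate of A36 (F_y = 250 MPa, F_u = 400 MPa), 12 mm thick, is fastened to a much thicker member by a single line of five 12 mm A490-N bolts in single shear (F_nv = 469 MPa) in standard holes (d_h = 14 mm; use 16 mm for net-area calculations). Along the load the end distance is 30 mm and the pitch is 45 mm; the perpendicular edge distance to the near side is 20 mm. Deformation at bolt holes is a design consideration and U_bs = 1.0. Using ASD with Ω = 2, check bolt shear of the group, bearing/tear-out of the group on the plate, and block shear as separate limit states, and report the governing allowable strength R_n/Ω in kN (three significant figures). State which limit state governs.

Bolt shear: A_b = π·12²/4 = 113.1 mm²; R_n = 469 × 113.1 × 5 × 1 / 1000 = 265.2 kN → 265.2 / 2 = 133 kN.
Bearing: edge l_c = 23, r_n = 132.5 kN; interior l_c = 31, r_n = 138.2 kN; R_n = 132.5 + 4·138.2 = 685.4 kN → 343 kN.
Block shear: A_gv = 2520, A_nv = 1656, A_nt = 144 mm²; R_n = min(0.6F_uA_nv, 0.6F_yA_gv) + U_bs·F_u·A_nt = 435.6 kN → 218 kN.
Bolt shear governs: 133 kN.

133 kN (bolt shear governs)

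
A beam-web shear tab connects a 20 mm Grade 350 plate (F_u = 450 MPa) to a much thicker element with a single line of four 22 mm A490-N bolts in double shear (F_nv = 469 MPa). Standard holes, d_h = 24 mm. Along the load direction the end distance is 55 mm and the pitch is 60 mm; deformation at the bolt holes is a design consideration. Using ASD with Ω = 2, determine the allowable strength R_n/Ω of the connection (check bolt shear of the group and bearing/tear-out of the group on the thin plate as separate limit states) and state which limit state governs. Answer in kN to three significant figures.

Bolt shear: A_b = π·22²/4 = 380.1 mm²; R_n = 469 × 380.1 × 4 × 2 / 1000 = 1426 kN → 1426 / 2 = 713 kN.
Bearing (1.2 l_c t F_u ≤ 2.4 d t F_u): upper limit = 2.4·22·20·450 / 1000 = 475.2 kN.
  Edge l_c = 55 − 24/2 = 43 → r_n = 464.4 kN; interior l_c = 60 − 24 = 36 → r_n = 388.8 kN.
  R_n,bearing = 1·464.4 + 3·388.8 = 1631 kN → 1631 / 2 = 815 kN.
Bolt shear governs: 713 kN.

713 kN (bolt shear governs)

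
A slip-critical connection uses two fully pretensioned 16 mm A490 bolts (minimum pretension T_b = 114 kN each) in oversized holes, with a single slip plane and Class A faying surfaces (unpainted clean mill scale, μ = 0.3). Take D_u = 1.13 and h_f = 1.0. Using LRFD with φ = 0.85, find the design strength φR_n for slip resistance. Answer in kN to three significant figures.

R_n = μ · D_u · h_f · T_b · n_s · n_b = 0.3 × 1.13 × 1.0 × 114 × 1 × 2 = 77.29 kN.
Design strength φR_n = 0.85 × 77.29 = 65.7 kN.

65.7 kN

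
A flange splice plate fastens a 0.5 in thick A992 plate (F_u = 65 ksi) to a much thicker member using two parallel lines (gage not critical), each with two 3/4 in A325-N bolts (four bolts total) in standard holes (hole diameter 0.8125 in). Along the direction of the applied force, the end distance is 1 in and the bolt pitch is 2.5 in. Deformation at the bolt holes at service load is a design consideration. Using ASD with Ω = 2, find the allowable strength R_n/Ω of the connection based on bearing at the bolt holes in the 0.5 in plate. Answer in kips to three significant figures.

Per bolt r_n = 1.2 l_c t F_u ≤ 2.4 d t F_u; upper limit = 2.4 × 0.75 × 0.5 × 65 = 58.5 kips.
Edge bolt: l_c = 1 − 0.8125/2 = 0.5938 in → 1.2 × 0.5938 × 0.5 × 65 = 23.16 → r_n = 23.16 kips.
Interior bolts: l_c = 2.5 − 0.8125 = 1.688 in → 1.2 × 1.688 × 0.5 × 65 = 65.81 → r_n = 58.5 kips.
R_n = 2 × 23.16 + 2 × 58.5 = 163.3 kips.
Allowable strength R_n/Ω = 163.3 / 2 = 81.7 kips.

81.7 kips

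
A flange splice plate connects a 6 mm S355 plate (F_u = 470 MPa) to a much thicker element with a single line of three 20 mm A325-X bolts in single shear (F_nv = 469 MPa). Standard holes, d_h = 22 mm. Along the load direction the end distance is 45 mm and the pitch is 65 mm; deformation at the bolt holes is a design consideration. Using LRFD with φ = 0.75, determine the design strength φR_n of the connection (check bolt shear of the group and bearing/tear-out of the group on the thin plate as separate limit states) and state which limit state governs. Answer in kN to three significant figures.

289 kN (bearing governs)

Bolt shear: A_b = π·20²/4 = 314.2 mm²; R_n = 469 × 314.2 × 3 × 1 / 1000 = 442 kN → 0.75 × 442 = 332 kN.
Bearing (1.2 l_c t F_u ≤ 2.4 d t F_u): upper limit = 2.4·20·6·470 / 1000 = 135.4 kN.
  Edge l_c = 45 − 22/2 = 34 → r_n = 115.1 kN; interior l_c = 65 − 22 = 43 → r_n = 135.4 kN.
  R_n,bearing = 1·115.1 + 2·135.4 = 385.8 kN → 0.75 × 385.8 = 289 kN.
Bearing governs: 289 kN.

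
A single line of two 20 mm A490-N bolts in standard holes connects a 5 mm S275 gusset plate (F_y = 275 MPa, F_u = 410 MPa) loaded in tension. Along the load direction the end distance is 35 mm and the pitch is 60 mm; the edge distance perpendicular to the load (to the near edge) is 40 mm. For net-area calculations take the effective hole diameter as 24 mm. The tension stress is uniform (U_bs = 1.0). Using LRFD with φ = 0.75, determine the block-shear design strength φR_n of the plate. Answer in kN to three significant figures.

97.5 kN

Shear plane L_v = 35 + 1·60 = 95 mm; A_gv = 95 × 5 = 475 mm².
A_nv = (95 − 1.5·24) × 5 = 295 mm².
A_nt = (40 − 0.5·24) × 5 = 140 mm².
0.6 F_u A_nv = 72.57 kN; 0.6 F_y A_gv = 78.38 kN → shear rupture governs the shear term.
R_n = 72.57 + 1.0 × 410 × 140 / 1000 = 130 kN.
Design strength φR_n = 0.75 × 130 = 97.5 kN.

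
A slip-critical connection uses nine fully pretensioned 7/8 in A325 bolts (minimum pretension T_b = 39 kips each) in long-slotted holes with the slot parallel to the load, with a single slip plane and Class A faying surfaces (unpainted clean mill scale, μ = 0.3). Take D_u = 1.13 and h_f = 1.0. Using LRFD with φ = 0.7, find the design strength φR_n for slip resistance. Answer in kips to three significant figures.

83.3 kips

R_n = μ · D_u · h_f · T_b · n_s · n_b = 0.3 × 1.13 × 1.0 × 39 × 1 × 9 = 119 kips.
Design strength φR_n = 0.7 × 119 = 83.3 kips.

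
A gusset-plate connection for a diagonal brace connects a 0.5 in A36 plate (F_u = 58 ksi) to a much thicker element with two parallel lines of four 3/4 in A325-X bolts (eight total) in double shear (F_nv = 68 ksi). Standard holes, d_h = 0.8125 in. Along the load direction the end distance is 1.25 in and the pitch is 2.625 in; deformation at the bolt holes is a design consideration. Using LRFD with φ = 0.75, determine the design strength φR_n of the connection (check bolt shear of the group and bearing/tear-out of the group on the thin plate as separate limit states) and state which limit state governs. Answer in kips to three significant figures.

279 kips (bearing governs)

Bolt shear: A_b = π·0.75²/4 = 0.4418 in²; R_n = 68 × 0.4418 × 8 × 2 = 480.7 kips → 0.75 × 480.7 = 360 kips.
Bearing (1.2 l_c t F_u ≤ 2.4 d t F_u): upper limit = 2.4·0.75·0.5·58 = 52.2 kips.
  Edge l_c = 1.25 − 0.8125/2 = 0.8438 → r_n = 29.36 kips; interior l_c = 2.625 − 0.8125 = 1.812 → r_n = 52.2 kips.
  R_n,bearing = 2·29.36 + 6·52.2 = 371.9 kips → 0.75 × 371.9 = 279 kips.
Bearing governs: 279 kips.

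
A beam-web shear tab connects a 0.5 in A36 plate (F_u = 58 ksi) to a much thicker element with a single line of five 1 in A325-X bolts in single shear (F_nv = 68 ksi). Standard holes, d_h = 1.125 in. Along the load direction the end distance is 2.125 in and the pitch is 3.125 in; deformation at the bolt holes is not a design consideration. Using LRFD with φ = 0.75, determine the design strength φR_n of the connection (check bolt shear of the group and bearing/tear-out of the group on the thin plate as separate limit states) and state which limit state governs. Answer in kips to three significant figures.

200 kips (bolt shear governs)

Bolt shear: A_b = π·1²/4 = 0.7854 in²; R_n = 68 × 0.7854 × 5 × 1 = 267 kips → 0.75 × 267 = 200 kips.
Bearing (1.5 l_c t F_u ≤ 3.0 d t F_u): upper limit = 3.0·1·0.5·58 = 87 kips.
  Edge l_c = 2.125 − 1.125/2 = 1.562 → r_n = 67.97 kips; interior l_c = 3.125 − 1.125 = 2 → r_n = 87 kips.
  R_n,bearing = 1·67.97 + 4·87 = 416 kips → 0.75 × 416 = 312 kips.
Bolt shear governs: 200 kips.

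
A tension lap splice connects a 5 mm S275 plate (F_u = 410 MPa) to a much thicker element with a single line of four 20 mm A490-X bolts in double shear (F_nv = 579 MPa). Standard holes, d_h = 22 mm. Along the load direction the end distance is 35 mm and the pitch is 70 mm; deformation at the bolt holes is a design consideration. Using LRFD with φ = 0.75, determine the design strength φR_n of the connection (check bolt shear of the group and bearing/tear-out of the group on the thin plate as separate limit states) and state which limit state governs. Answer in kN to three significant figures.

Bolt shear: A_b = π·20²/4 = 314.2 mm²; R_n = 579 × 314.2 × 4 × 2 / 1000 = 1455 kN → 0.75 × 1455 = 1090 kN.
Bearing (1.2 l_c t F_u ≤ 2.4 d t F_u): upper limit = 2.4·20·5·410 / 1000 = 98.4 kN.
  Edge l_c = 35 − 22/2 = 24 → r_n = 59.04 kN; interior l_c = 70 − 22 = 48 → r_n = 98.4 kN.
  R_n,bearing = 1·59.04 + 3·98.4 = 354.2 kN → 0.75 × 354.2 = 266 kN.
Bearing governs: 266 kN.

266 kN (bearing governs)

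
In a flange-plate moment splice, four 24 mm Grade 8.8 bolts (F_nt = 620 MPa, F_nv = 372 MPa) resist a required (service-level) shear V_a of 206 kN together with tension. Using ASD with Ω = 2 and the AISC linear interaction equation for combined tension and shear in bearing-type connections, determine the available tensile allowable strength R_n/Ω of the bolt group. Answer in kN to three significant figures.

A_b = π·24²/4 = 452.4 mm²; f_rv = 206 × 1000 / (4 × 452.4) = 113.8 MPa.
F'_nt = 1.3 F_nt − (Ω F_nt / F_nv) f_rv = 1.3·620 − (2·620/372)·113.8 = 426.5 MPa, capped at F_nt → F'_nt = 426.5 MPa.
R_n = F'_nt · A_b · n = 426.5 × 452.4 × 4 / 1000 = 771.8 kN.
Allowable strength R_n/Ω = 771.8 / 2 = 386 kN.

386 kN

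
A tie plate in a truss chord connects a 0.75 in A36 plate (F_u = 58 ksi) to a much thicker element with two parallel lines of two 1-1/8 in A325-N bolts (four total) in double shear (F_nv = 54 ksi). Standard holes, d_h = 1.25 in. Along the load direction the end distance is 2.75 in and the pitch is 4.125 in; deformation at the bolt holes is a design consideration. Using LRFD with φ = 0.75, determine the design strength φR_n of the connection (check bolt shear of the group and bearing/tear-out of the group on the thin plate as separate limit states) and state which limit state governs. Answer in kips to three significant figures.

322 kips (bolt shear governs)

Bolt shear: A_b = π·1.125²/4 = 0.994 in²; R_n = 54 × 0.994 × 4 × 2 = 429.4 kips → 0.75 × 429.4 = 322 kips.
Bearing (1.2 l_c t F_u ≤ 2.4 d t F_u): upper limit = 2.4·1.125·0.75·58 = 117.4 kips.
  Edge l_c = 2.75 − 1.25/2 = 2.125 → r_n = 110.9 kips; interior l_c = 4.125 − 1.25 = 2.875 → r_n = 117.4 kips.
  R_n,bearing = 2·110.9 + 2·117.4 = 456.8 kips → 0.75 × 456.8 = 343 kips.
Bolt shear governs: 322 kips.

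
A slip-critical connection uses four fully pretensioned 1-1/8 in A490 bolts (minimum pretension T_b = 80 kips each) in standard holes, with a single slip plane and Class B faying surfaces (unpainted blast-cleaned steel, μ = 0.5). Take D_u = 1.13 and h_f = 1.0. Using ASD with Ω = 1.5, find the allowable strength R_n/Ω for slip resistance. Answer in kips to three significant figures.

R_n = μ · D_u · h_f · T_b · n_s · n_b = 0.5 × 1.13 × 1.0 × 80 × 1 × 4 = 180.8 kips.
Allowable strength R_n/Ω = 180.8 / 1.5 = 121 kips.

121 kips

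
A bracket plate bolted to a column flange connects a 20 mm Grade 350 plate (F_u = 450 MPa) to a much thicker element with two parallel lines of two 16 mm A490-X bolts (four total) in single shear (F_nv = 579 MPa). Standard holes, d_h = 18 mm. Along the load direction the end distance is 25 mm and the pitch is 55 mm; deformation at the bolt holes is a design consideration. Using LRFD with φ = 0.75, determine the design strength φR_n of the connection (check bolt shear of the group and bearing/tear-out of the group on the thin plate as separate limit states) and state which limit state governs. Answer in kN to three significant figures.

Bolt shear: A_b = π·16²/4 = 201.1 mm²; R_n = 579 × 201.1 × 4 × 1 / 1000 = 465.7 kN → 0.75 × 465.7 = 349 kN.
Bearing (1.2 l_c t F_u ≤ 2.4 d t F_u): upper limit = 2.4·16·20·450 / 1000 = 345.6 kN.
  Edge l_c = 25 − 18/2 = 16 → r_n = 172.8 kN; interior l_c = 55 − 18 = 37 → r_n = 345.6 kN.
  R_n,bearing = 2·172.8 + 2·345.6 = 1037 kN → 0.75 × 1037 = 778 kN.
Bolt shear governs: 349 kN.

349 kN (bolt shear governs)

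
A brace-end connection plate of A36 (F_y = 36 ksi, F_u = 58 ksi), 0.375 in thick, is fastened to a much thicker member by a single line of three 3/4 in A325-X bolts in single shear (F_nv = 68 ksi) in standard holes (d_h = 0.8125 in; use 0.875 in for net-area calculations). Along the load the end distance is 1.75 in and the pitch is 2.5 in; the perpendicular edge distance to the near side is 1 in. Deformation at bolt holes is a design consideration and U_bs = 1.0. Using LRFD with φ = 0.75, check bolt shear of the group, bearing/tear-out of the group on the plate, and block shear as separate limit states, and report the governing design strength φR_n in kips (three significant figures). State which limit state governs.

50.2 kips (block shear governs)

Bolt shear: A_b = π·0.75²/4 = 0.4418 in²; R_n = 68 × 0.4418 × 3 × 1 = 90.12 kips → 0.75 × 90.12 = 67.6 kips.
Bearing: edge l_c = 1.344, r_n = 35.07 kips; interior l_c = 1.688, r_n = 39.15 kips; R_n = 35.07 + 2·39.15 = 113.4 kips → 85 kips.
Block shear: A_gv = 2.531, A_nv = 1.711, A_nt = 0.2109 in²; R_n = min(0.6F_uA_nv, 0.6F_yA_gv) + U_bs·F_u·A_nt = 66.91 kips → 50.2 kips.
Block shear governs: 50.2 kips.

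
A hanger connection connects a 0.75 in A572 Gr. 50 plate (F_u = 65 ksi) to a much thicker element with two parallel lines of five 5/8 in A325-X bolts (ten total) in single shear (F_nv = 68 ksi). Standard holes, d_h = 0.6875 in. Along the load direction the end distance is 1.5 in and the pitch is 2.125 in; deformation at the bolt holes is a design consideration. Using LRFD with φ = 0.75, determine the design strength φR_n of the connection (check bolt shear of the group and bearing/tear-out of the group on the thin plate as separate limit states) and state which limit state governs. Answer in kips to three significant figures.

156 kips (bolt shear governs)

Bolt shear: A_b = π·0.625²/4 = 0.3068 in²; R_n = 68 × 0.3068 × 10 × 1 = 208.6 kips → 0.75 × 208.6 = 156 kips.
Bearing (1.2 l_c t F_u ≤ 2.4 d t F_u): upper limit = 2.4·0.625·0.75·65 = 73.12 kips.
  Edge l_c = 1.5 − 0.6875/2 = 1.156 → r_n = 67.64 kips; interior l_c = 2.125 − 0.6875 = 1.438 → r_n = 73.12 kips.
  R_n,bearing = 2·67.64 + 8·73.12 = 720.3 kips → 0.75 × 720.3 = 540 kips.
Bolt shear governs: 156 kips.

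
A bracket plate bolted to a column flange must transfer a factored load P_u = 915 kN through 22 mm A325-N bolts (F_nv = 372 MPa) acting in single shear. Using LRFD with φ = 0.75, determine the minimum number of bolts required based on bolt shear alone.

9 bolts

A_b = π·22²/4 = 380.1 mm².
Per-bolt design strength φR_n = 0.75 × 372 × 380.1 × 1 / 1000 = 106.1 kN.
n ≥ 915 / 106.1 = 8.627 → use 9 bolts.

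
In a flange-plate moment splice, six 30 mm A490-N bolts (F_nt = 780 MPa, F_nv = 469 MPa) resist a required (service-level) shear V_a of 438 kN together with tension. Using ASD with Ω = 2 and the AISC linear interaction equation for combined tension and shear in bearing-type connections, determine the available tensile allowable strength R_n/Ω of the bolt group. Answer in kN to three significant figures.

A_b = π·30²/4 = 706.9 mm²; f_rv = 438 × 1000 / (6 × 706.9) = 103.3 MPa.
F'_nt = 1.3 F_nt − (Ω F_nt / F_nv) f_rv = 1.3·780 − (2·780/469)·103.3 = 670.5 MPa, capped at F_nt → F'_nt = 670.5 MPa.
R_n = F'_nt · A_b · n = 670.5 × 706.9 × 6 / 1000 = 2844 kN.
Allowable strength R_n/Ω = 2844 / 2 = 1420 kN.

1420 kN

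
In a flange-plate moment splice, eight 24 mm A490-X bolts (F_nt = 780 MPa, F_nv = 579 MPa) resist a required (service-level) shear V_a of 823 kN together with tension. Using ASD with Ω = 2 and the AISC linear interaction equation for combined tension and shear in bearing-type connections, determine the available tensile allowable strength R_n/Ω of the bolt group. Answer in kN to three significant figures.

726 kN

A_b = π·24²/4 = 452.4 mm²; f_rv = 823 × 1000 / (8 × 452.4) = 227.4 MPa.
F'_nt = 1.3 F_nt − (Ω F_nt / F_nv) f_rv = 1.3·780 − (2·780/579)·227.4 = 401.3 MPa, capped at F_nt → F'_nt = 401.3 MPa.
R_n = F'_nt · A_b · n = 401.3 × 452.4 × 8 / 1000 = 1452 kN.
Allowable strength R_n/Ω = 1452 / 2 = 726 kN.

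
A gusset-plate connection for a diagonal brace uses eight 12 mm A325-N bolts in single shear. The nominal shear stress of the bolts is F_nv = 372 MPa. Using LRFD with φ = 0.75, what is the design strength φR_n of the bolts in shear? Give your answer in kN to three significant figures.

A_b = π × 12² / 4 = 113.1 mm².
R_n = F_nv · A_b · n · n_s = 372 × 113.1 × 8 × 1 / 1000 = 336.6 kN.
Design strength φR_n = 0.75 × 336.6 = 252 kN.

252 kN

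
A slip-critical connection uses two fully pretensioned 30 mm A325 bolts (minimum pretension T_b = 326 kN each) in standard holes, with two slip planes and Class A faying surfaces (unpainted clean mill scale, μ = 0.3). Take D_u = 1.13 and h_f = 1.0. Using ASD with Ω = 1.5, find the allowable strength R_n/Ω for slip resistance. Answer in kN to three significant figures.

295 kN

R_n = μ · D_u · h_f · T_b · n_s · n_b = 0.3 × 1.13 × 1.0 × 326 × 2 × 2 = 442.1 kN.
Allowable strength R_n/Ω = 442.1 / 1.5 = 295 kN.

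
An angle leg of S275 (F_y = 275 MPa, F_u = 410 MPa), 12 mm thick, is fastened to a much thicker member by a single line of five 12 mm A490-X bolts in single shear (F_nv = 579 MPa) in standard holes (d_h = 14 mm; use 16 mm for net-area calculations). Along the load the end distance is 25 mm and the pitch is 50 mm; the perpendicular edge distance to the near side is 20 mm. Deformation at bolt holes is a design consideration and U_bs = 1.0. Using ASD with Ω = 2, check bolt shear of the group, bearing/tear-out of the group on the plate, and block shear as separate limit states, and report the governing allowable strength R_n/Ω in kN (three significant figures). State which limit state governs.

Bolt shear: A_b = π·12²/4 = 113.1 mm²; R_n = 579 × 113.1 × 5 × 1 / 1000 = 327.4 kN → 327.4 / 2 = 164 kN.
Bearing: edge l_c = 18, r_n = 106.3 kN; interior l_c = 36, r_n = 141.7 kN; R_n = 106.3 + 4·141.7 = 673.1 kN → 337 kN.
Block shear: A_gv = 2700, A_nv = 1836, A_nt = 144 mm²; R_n = min(0.6F_uA_nv, 0.6F_yA_gv) + U_bs·F_u·A_nt = 504.5 kN → 252 kN.
Bolt shear governs: 164 kN.

164 kN (bolt shear governs)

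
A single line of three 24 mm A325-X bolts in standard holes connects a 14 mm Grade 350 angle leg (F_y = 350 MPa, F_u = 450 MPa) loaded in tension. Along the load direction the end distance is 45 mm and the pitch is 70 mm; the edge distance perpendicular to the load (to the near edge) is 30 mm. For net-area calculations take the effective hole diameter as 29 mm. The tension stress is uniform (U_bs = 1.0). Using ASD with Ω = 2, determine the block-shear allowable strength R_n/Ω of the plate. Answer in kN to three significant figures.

261 kN

Shear plane L_v = 45 + 2·70 = 185 mm; A_gv = 185 × 14 = 2590 mm².
A_nv = (185 − 2.5·29) × 14 = 1575 mm².
A_nt = (30 − 0.5·29) × 14 = 217 mm².
0.6 F_u A_nv = 425.2 kN; 0.6 F_y A_gv = 543.9 kN → shear rupture governs the shear term.
R_n = 425.2 + 1.0 × 450 × 217 / 1000 = 522.9 kN.
Allowable strength R_n/Ω = 522.9 / 2 = 261 kN.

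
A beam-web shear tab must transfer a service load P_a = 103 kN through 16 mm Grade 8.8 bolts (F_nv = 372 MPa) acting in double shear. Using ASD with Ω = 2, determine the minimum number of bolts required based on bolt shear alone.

2 bolts

A_b = π·16²/4 = 201.1 mm².
Per-bolt allowable strength R_n/Ω = 372 × 201.1 × 2 / 1000 / 2 = 74.8 kN.
n ≥ 103 / 74.8 = 1.377 → use 2 bolts.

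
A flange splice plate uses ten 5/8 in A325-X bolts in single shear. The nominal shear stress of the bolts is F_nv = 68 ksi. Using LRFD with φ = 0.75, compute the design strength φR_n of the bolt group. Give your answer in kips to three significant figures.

156 kips

A_b = π × 0.625² / 4 = 0.3068 in².
R_n = F_nv · A_b · n · n_s = 68 × 0.3068 × 10 × 1 = 208.6 kips.
Design strength φR_n = 0.75 × 208.6 = 156 kips.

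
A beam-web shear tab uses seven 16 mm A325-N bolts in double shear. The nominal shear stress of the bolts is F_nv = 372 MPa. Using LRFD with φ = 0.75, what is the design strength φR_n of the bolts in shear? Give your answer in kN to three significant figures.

785 kN

A_b = π × 16² / 4 = 201.1 mm².
R_n = F_nv · A_b · n · n_s = 372 × 201.1 × 7 × 2 / 1000 = 1047 kN.
Design strength φR_n = 0.75 × 1047 = 785 kN.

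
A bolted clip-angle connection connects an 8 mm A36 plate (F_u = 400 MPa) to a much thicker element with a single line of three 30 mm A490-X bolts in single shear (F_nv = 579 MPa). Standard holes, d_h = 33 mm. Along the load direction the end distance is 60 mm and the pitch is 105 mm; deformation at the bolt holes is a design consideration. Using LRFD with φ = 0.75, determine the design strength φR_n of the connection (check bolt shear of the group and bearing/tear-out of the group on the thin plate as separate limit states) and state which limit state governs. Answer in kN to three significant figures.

471 kN (bearing governs)

Bolt shear: A_b = π·30²/4 = 706.9 mm²; R_n = 579 × 706.9 × 3 × 1 / 1000 = 1228 kN → 0.75 × 1228 = 921 kN.
Bearing (1.2 l_c t F_u ≤ 2.4 d t F_u): upper limit = 2.4·30·8·400 / 1000 = 230.4 kN.
  Edge l_c = 60 − 33/2 = 43.5 → r_n = 167 kN; interior l_c = 105 − 33 = 72 → r_n = 230.4 kN.
  R_n,bearing = 1·167 + 2·230.4 = 627.8 kN → 0.75 × 627.8 = 471 kN.
Bearing governs: 471 kN.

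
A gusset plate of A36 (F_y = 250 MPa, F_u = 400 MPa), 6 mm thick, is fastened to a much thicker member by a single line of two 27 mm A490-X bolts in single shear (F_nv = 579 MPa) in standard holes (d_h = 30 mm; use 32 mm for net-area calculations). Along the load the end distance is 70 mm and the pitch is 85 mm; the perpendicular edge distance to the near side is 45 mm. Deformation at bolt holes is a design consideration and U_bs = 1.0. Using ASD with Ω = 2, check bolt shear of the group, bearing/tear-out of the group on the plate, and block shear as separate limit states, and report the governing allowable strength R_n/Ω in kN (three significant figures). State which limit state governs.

105 kN (block shear governs)

Bolt shear: A_b = π·27²/4 = 572.6 mm²; R_n = 579 × 572.6 × 2 × 1 / 1000 = 663 kN → 663 / 2 = 332 kN.
Bearing: edge l_c = 55, r_n = 155.5 kN; interior l_c = 55, r_n = 155.5 kN; R_n = 155.5 + 1·155.5 = 311 kN → 156 kN.
Block shear: A_gv = 930, A_nv = 642, A_nt = 174 mm²; R_n = min(0.6F_uA_nv, 0.6F_yA_gv) + U_bs·F_u·A_nt = 209.1 kN → 105 kN.
Block shear governs: 105 kN.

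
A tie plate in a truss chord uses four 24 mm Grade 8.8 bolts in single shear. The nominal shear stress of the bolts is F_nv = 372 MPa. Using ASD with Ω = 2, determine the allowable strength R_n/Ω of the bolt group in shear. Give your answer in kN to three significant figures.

A_b = π × 24² / 4 = 452.4 mm².
R_n = F_nv · A_b · n · n_s = 372 × 452.4 × 4 × 1 / 1000 = 673.2 kN.
Allowable strength R_n/Ω = 673.2 / 2 = 337 kN.

337 kN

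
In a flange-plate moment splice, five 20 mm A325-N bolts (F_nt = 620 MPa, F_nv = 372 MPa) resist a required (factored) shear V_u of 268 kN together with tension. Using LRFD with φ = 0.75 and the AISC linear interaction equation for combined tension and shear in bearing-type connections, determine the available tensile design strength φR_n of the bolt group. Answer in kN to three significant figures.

A_b = π·20²/4 = 314.2 mm²; f_rv = 268 × 1000 / (5 × 314.2) = 170.6 MPa.
F'_nt = 1.3 F_nt − (F_nt / φF_nv) f_rv = 1.3·620 − (620/(0.75·372))·170.6 = 426.9 MPa, capped at F_nt → F'_nt = 426.9 MPa.
R_n = F'_nt · A_b · n = 426.9 × 314.2 × 5 / 1000 = 670.5 kN.
Design strength φR_n = 0.75 × 670.5 = 503 kN.

503 kN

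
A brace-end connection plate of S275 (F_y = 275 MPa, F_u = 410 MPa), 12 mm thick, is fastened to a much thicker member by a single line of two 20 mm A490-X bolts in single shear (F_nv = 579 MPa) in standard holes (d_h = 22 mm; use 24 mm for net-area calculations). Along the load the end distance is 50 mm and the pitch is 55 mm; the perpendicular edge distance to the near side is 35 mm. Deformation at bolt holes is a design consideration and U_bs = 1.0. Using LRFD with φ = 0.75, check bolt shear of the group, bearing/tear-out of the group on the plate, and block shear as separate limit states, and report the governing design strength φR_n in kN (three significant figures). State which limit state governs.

Bolt shear: A_b = π·20²/4 = 314.2 mm²; R_n = 579 × 314.2 × 2 × 1 / 1000 = 363.8 kN → 0.75 × 363.8 = 273 kN.
Bearing: edge l_c = 39, r_n = 230.3 kN; interior l_c = 33, r_n = 194.8 kN; R_n = 230.3 + 1·194.8 = 425.1 kN → 319 kN.
Block shear: A_gv = 1260, A_nv = 828, A_nt = 276 mm²; R_n = min(0.6F_uA_nv, 0.6F_yA_gv) + U_bs·F_u·A_nt = 316.8 kN → 238 kN.
Block shear governs: 238 kN.

238 kN (block shear governs)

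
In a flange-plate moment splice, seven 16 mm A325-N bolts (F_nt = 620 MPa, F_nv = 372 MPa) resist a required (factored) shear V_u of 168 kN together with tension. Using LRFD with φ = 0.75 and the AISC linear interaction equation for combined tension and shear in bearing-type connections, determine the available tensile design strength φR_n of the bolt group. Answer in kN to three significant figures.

A_b = π·16²/4 = 201.1 mm²; f_rv = 168 × 1000 / (7 × 201.1) = 119.4 MPa.
F'_nt = 1.3 F_nt − (F_nt / φF_nv) f_rv = 1.3·620 − (620/(0.75·372))·119.4 = 540.7 MPa, capped at F_nt → F'_nt = 540.7 MPa.
R_n = F'_nt · A_b · n = 540.7 × 201.1 × 7 / 1000 = 761.1 kN.
Design strength φR_n = 0.75 × 761.1 = 571 kN.

571 kN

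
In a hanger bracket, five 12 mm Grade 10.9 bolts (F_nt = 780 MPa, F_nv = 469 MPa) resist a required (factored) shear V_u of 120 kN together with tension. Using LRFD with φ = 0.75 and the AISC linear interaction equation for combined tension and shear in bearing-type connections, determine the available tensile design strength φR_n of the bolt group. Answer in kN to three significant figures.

A_b = π·12²/4 = 113.1 mm²; f_rv = 120 × 1000 / (5 × 113.1) = 212.2 MPa.
F'_nt = 1.3 F_nt − (F_nt / φF_nv) f_rv = 1.3·780 − (780/(0.75·469))·212.2 = 543.4 MPa, capped at F_nt → F'_nt = 543.4 MPa.
R_n = F'_nt · A_b · n = 543.4 × 113.1 × 5 / 1000 = 307.3 kN.
Design strength φR_n = 0.75 × 307.3 = 230 kN.

230 kN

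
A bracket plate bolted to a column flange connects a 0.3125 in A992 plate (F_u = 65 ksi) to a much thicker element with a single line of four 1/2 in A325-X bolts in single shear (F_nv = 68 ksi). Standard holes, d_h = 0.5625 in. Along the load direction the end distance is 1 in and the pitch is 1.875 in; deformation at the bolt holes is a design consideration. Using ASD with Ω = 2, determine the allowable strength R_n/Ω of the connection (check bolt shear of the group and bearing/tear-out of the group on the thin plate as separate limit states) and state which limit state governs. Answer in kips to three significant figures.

26.7 kips (bolt shear governs)

Bolt shear: A_b = π·0.5²/4 = 0.1963 in²; R_n = 68 × 0.1963 × 4 × 1 = 53.41 kips → 53.41 / 2 = 26.7 kips.
Bearing (1.2 l_c t F_u ≤ 2.4 d t F_u): upper limit = 2.4·0.5·0.3125·65 = 24.38 kips.
  Edge l_c = 1 − 0.5625/2 = 0.7188 → r_n = 17.52 kips; interior l_c = 1.875 − 0.5625 = 1.312 → r_n = 24.38 kips.
  R_n,bearing = 1·17.52 + 3·24.38 = 90.64 kips → 90.64 / 2 = 45.3 kips.
Bolt shear governs: 26.7 kips.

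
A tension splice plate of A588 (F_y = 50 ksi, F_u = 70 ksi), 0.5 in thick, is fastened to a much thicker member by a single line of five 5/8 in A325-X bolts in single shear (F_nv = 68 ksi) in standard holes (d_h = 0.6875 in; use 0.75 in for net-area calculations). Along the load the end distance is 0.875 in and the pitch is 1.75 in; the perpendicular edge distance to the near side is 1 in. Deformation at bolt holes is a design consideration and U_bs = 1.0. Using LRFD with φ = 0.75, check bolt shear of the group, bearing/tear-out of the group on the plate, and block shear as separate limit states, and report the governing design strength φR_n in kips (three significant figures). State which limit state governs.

78.2 kips (bolt shear governs)

Bolt shear: A_b = π·0.625²/4 = 0.3068 in²; R_n = 68 × 0.3068 × 5 × 1 = 104.3 kips → 0.75 × 104.3 = 78.2 kips.
Bearing: edge l_c = 0.5312, r_n = 22.31 kips; interior l_c = 1.062, r_n = 44.62 kips; R_n = 22.31 + 4·44.62 = 200.8 kips → 151 kips.
Block shear: A_gv = 3.938, A_nv = 2.25, A_nt = 0.3125 in²; R_n = min(0.6F_uA_nv, 0.6F_yA_gv) + U_bs·F_u·A_nt = 116.4 kips → 87.3 kips.
Bolt shear governs: 78.2 kips.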